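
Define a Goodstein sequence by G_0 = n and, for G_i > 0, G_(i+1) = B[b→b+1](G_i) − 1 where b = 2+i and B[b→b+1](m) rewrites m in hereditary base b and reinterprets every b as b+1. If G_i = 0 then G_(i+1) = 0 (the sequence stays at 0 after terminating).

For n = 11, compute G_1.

84

(0) 11|_2 = 2^(2 + 1) + 2 + 1 ↦ 3^(3 + 1) + 3 + 1|_3 = 85 ⇒ 84
(1) 84|_3 = 3^(3 + 1) + 3 ↦ 4^(4 + 1) + 4|_4 = 1028 ⇒ 1027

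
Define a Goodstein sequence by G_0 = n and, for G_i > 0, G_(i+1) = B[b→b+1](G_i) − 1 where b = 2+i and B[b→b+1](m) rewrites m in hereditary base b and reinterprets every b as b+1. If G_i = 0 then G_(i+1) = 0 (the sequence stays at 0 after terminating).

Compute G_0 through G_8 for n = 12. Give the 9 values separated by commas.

G_0=12  [base 2] 2^(2 + 1) + 2^2  →[2↦3]→  3^(3 + 1) + 3^3 = 108  −1 ⇒ G_1=107
G_1=107  [base 3] 3^(3 + 1) + 2·3^2 + 2·3 + 2  →[3↦4]→  4^(4 + 1) + 2·4^2 + 2·4 + 2 = 1066  −1 ⇒ G_2=1065
G_2=1065  [base 4] 4^(4 + 1) + 2·4^2 + 2·4 + 1  →[4↦5]→  5^(5 + 1) + 2·5^2 + 2·5 + 1 = 15686  −1 ⇒ G_3=15685
G_3=15685  [base 5] 5^(5 + 1) + 2·5^2 + 2·5  →[5↦6]→  6^(6 + 1) + 2·6^2 + 2·6 = 280020  −1 ⇒ G_4=280019
G_4=280019  [base 6] 6^(6 + 1) + 2·6^2 + 6 + 5  →[6↦7]→  7^(7 + 1) + 2·7^2 + 7 + 5 = 5764911  −1 ⇒ G_5=5764910
G_5=5764910  [base 7] 7^(7 + 1) + 2·7^2 + 7 + 4  →[7↦8]→  8^(8 + 1) + 2·8^2 + 8 + 4 = 134217868  −1 ⇒ G_6=134217867
G_6=134217867  [base 8] 8^(8 + 1) + 2·8^2 + 8 + 3  →[8↦9]→  9^(9 + 1) + 2·9^2 + 9 + 3 = 3486784575  −1 ⇒ G_7=3486784574
G_7=3486784574  [base 9] 9^(9 + 1) + 2·9^2 + 9 + 2  →[9↦10]→  10^(10 + 1) + 2·10^2 + 10 + 2 = 100000000212  −1 ⇒ G_8=100000000211

12, 107, 1065, 15685, 280019, 5764910, 134217867, 3486784574, 100000000211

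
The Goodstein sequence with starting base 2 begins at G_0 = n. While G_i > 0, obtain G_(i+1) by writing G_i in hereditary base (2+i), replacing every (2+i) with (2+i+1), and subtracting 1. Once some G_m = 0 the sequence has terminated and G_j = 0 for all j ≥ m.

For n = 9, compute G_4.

step 0: 9 = 2^(2 + 1) + 1; sub 3 for 2: 3^(3 + 1) + 1; = 82; G_1 = 82−1 = 81
step 1: 81 = 3^(3 + 1); sub 4 for 3: 4^(4 + 1); = 1024; G_2 = 1024−1 = 1023
step 2: 1023 = 3·4^4 + 3·4^3 + 3·4^2 + 3·4 + 3; sub 5 for 4: 3·5^5 + 3·5^3 + 3·5^2 + 3·5 + 3; = 9843; G_3 = 9843−1 = 9842
step 3: 9842 = 3·5^5 + 3·5^3 + 3·5^2 + 3·5 + 2; sub 6 for 5: 3·6^6 + 3·6^3 + 3·6^2 + 3·6 + 2; = 140744; G_4 = 140744−1 = 140743

140743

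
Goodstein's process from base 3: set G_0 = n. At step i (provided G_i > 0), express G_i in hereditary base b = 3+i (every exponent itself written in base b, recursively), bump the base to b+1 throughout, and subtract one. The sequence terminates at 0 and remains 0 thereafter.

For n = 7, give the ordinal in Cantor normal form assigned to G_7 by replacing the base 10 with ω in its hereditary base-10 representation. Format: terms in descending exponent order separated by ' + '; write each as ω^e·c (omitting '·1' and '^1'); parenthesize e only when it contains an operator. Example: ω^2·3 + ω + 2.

9

G_0=7  [base 3] 2·3 + 1  →[3↦4]→  2·4 + 1 = 9  −1 ⇒ G_1=8
G_1=8  [base 4] 2·4  →[4↦5]→  2·5 = 10  −1 ⇒ G_2=9
G_2=9  [base 5] 5 + 4  →[5↦6]→  6 + 4 = 10  −1 ⇒ G_3=9
G_3=9  [base 6] 6 + 3  →[6↦7]→  7 + 3 = 10  −1 ⇒ G_4=9
G_4=9  [base 7] 7 + 2  →[7↦8]→  8 + 2 = 10  −1 ⇒ G_5=9
G_5=9  [base 8] 8 + 1  →[8↦9]→  9 + 1 = 10  −1 ⇒ G_6=9
G_6=9  [base 9] 9  →[9↦10]→  10 = 10  −1 ⇒ G_7=9
G_7=9  [base 10] 9  →[10↦11]→  9 = 9  −1 ⇒ G_8=8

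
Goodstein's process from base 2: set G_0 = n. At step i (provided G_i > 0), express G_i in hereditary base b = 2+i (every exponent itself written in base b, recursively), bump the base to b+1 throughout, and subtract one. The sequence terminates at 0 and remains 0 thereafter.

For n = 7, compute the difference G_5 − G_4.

776886

(0) 7|_2 = 2^2 + 2 + 1 ↦ 3^3 + 3 + 1|_3 = 31 ⇒ 30
(1) 30|_3 = 3^3 + 3 ↦ 4^4 + 4|_4 = 260 ⇒ 259
(2) 259|_4 = 4^4 + 3 ↦ 5^5 + 3|_5 = 3128 ⇒ 3127
(3) 3127|_5 = 5^5 + 2 ↦ 6^6 + 2|_6 = 46658 ⇒ 46657
(4) 46657|_6 = 6^6 + 1 ↦ 7^7 + 1|_7 = 823544 ⇒ 823543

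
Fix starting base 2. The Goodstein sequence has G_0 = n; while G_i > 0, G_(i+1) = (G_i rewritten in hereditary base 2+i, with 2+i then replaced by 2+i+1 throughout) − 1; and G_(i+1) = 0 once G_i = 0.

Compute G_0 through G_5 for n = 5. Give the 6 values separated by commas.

base 2: 5 = 2^2 + 1; at 3: 3^3 + 1 = 28; next = 27
base 3: 27 = 3^3; at 4: 4^4 = 256; next = 255
base 4: 255 = 3·4^3 + 3·4^2 + 3·4 + 3; at 5: 3·5^3 + 3·5^2 + 3·5 + 3 = 468; next = 467
base 5: 467 = 3·5^3 + 3·5^2 + 3·5 + 2; at 6: 3·6^3 + 3·6^2 + 3·6 + 2 = 776; next = 775
base 6: 775 = 3·6^3 + 3·6^2 + 3·6 + 1; at 7: 3·7^3 + 3·7^2 + 3·7 + 1 = 1198; next = 1197

5, 27, 255, 467, 775, 1197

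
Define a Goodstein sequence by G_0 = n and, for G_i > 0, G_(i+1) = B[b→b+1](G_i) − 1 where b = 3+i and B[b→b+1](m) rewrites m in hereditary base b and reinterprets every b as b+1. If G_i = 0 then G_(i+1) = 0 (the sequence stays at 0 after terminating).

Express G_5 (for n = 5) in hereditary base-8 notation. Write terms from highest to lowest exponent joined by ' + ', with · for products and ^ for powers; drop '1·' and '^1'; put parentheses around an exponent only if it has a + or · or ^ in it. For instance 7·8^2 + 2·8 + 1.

3

i=0: 5 = 3 + 2 (b=3); 3→4: 4 + 2 = 6; 6−1 = 5
i=1: 5 = 4 + 1 (b=4); 4→5: 5 + 1 = 6; 6−1 = 5
i=2: 5 = 5 (b=5); 5→6: 6 = 6; 6−1 = 5
i=3: 5 = 5 (b=6); 6→7: 5 = 5; 5−1 = 4
i=4: 4 = 4 (b=7); 7→8: 4 = 4; 4−1 = 3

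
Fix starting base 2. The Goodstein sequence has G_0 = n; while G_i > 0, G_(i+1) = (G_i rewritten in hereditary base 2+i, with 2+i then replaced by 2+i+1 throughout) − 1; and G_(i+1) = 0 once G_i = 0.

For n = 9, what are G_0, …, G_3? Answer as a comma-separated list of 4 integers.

base 2: 9 = 2^(2 + 1) + 1; at 3: 3^(3 + 1) + 1 = 82; next = 81
base 3: 81 = 3^(3 + 1); at 4: 4^(4 + 1) = 1024; next = 1023
base 4: 1023 = 3·4^4 + 3·4^3 + 3·4^2 + 3·4 + 3; at 5: 3·5^5 + 3·5^3 + 3·5^2 + 3·5 + 3 = 9843; next = 9842

9, 81, 1023, 9842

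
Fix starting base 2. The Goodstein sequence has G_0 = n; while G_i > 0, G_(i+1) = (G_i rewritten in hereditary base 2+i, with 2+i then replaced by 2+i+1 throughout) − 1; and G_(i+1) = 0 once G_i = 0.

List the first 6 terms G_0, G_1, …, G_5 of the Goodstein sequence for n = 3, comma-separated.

G_0 = 3. HB_2(3) = 2 + 1. Bump = 4. G_1 = 3.
G_1 = 3. HB_3(3) = 3. Bump = 4. G_2 = 3.
G_2 = 3. HB_4(3) = 3. Bump = 3. G_3 = 2.
G_3 = 2. HB_5(2) = 2. Bump = 2. G_4 = 1.
G_4 = 1. HB_6(1) = 1. Bump = 1. G_5 = 0.

3, 3, 3, 2, 1, 0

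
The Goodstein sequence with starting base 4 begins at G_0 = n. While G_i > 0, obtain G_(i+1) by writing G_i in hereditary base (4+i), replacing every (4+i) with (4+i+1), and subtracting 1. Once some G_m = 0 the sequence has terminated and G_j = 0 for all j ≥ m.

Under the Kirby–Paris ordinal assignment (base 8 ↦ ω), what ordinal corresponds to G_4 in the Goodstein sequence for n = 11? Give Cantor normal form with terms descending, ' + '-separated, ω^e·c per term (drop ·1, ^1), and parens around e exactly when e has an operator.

(0) 11|_4 = 2·4 + 3 ↦ 2·5 + 3|_5 = 13 ⇒ 12
(1) 12|_5 = 2·5 + 2 ↦ 2·6 + 2|_6 = 14 ⇒ 13
(2) 13|_6 = 2·6 + 1 ↦ 2·7 + 1|_7 = 15 ⇒ 14
(3) 14|_7 = 2·7 ↦ 2·8|_8 = 16 ⇒ 15

ω + 7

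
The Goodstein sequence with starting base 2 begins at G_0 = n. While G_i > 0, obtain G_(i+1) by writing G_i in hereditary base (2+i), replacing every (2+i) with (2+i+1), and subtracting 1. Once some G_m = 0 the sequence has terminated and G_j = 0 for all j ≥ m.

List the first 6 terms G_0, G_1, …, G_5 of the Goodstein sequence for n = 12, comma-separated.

base 2: 12 = 2^(2 + 1) + 2^2; at 3: 3^(3 + 1) + 3^3 = 108; next = 107
base 3: 107 = 3^(3 + 1) + 2·3^2 + 2·3 + 2; at 4: 4^(4 + 1) + 2·4^2 + 2·4 + 2 = 1066; next = 1065
base 4: 1065 = 4^(4 + 1) + 2·4^2 + 2·4 + 1; at 5: 5^(5 + 1) + 2·5^2 + 2·5 + 1 = 15686; next = 15685
base 5: 15685 = 5^(5 + 1) + 2·5^2 + 2·5; at 6: 6^(6 + 1) + 2·6^2 + 2·6 = 280020; next = 280019
base 6: 280019 = 6^(6 + 1) + 2·6^2 + 6 + 5; at 7: 7^(7 + 1) + 2·7^2 + 7 + 5 = 5764911; next = 5764910

12, 107, 1065, 15685, 280019, 5764910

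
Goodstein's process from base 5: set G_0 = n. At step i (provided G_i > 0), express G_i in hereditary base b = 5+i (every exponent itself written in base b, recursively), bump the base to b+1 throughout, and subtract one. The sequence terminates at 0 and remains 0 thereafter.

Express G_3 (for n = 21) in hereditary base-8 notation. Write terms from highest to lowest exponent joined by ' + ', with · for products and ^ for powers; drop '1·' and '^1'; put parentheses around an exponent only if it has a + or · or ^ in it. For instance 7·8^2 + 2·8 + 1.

3·8 + 5

step 0: 21 = 4·5 + 1; sub 6 for 5: 4·6 + 1; = 25; G_1 = 25−1 = 24
step 1: 24 = 4·6; sub 7 for 6: 4·7; = 28; G_2 = 28−1 = 27
step 2: 27 = 3·7 + 6; sub 8 for 7: 3·8 + 6; = 30; G_3 = 30−1 = 29
step 3: 29 = 3·8 + 5; sub 9 for 8: 3·9 + 5; = 32; G_4 = 32−1 = 31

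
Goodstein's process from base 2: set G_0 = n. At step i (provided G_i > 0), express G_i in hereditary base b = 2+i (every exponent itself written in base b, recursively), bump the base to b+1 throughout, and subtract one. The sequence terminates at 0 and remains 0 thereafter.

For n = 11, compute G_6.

134217727

[0] 11 ≡ 2^(2 + 1) + 2 + 1 (base 2). Lift 3: 85. −1: 84.
[1] 84 ≡ 3^(3 + 1) + 3 (base 3). Lift 4: 1028. −1: 1027.
[2] 1027 ≡ 4^(4 + 1) + 3 (base 4). Lift 5: 15628. −1: 15627.
[3] 15627 ≡ 5^(5 + 1) + 2 (base 5). Lift 6: 279938. −1: 279937.
[4] 279937 ≡ 6^(6 + 1) + 1 (base 6). Lift 7: 5764802. −1: 5764801.
[5] 5764801 ≡ 7^(7 + 1) (base 7). Lift 8: 134217728. −1: 134217727.
[6] 134217727 ≡ 7·8^8 + 7·8^7 + 7·8^6 + 7·8^5 + 7·8^4 + 7·8^3 + 7·8^2 + 7·8 + 7 (base 8). Lift 9: 2749609303. −1: 2749609302.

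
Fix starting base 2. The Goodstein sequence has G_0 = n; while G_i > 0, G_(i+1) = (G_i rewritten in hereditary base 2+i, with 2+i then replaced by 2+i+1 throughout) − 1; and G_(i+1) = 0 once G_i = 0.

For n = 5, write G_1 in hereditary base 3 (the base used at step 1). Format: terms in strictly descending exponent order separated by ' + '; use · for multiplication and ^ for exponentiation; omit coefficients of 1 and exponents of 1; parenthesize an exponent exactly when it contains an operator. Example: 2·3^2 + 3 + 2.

(0) 5|_2 = 2^2 + 1 ↦ 3^3 + 1|_3 = 28 ⇒ 27
(1) 27|_3 = 3^3 ↦ 4^4|_4 = 256 ⇒ 255

3^3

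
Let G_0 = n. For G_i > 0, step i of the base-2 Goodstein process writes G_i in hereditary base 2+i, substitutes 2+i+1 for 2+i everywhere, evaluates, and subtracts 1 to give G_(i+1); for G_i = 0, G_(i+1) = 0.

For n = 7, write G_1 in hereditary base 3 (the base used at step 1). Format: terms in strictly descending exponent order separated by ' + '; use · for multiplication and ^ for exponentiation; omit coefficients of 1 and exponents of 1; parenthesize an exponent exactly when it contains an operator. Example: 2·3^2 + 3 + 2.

3^3 + 3

G_0=7  [base 2] 2^2 + 2 + 1  →[2↦3]→  3^3 + 3 + 1 = 31  −1 ⇒ G_1=30
G_1=30  [base 3] 3^3 + 3  →[3↦4]→  4^4 + 4 = 260  −1 ⇒ G_2=259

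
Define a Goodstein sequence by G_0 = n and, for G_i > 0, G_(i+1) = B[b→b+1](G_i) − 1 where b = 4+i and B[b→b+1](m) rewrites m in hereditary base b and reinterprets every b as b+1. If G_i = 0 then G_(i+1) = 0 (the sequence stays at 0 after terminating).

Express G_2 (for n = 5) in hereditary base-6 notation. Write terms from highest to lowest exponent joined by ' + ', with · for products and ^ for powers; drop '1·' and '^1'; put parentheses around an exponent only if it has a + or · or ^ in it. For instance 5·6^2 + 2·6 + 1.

G_0=5  [base 4] 4 + 1  →[4↦5]→  5 + 1 = 6  −1 ⇒ G_1=5
G_1=5  [base 5] 5  →[5↦6]→  6 = 6  −1 ⇒ G_2=5
G_2=5  [base 6] 5  →[6↦7]→  5 = 5  −1 ⇒ G_3=4

5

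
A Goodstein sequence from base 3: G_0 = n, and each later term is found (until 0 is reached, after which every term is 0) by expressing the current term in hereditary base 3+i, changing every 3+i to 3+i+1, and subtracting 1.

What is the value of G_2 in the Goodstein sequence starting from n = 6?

7

[0] 6 ≡ 2·3 (base 3). Lift 4: 8. −1: 7.
[1] 7 ≡ 4 + 3 (base 4). Lift 5: 8. −1: 7.
[2] 7 ≡ 5 + 2 (base 5). Lift 6: 8. −1: 7.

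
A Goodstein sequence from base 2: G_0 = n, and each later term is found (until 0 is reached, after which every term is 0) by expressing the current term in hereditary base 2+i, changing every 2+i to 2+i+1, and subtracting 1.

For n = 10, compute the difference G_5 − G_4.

G_0=10  [base 2] 2^(2 + 1) + 2  →[2↦3]→  3^(3 + 1) + 3 = 84  −1 ⇒ G_1=83
G_1=83  [base 3] 3^(3 + 1) + 2  →[3↦4]→  4^(4 + 1) + 2 = 1026  −1 ⇒ G_2=1025
G_2=1025  [base 4] 4^(4 + 1) + 1  →[4↦5]→  5^(5 + 1) + 1 = 15626  −1 ⇒ G_3=15625
G_3=15625  [base 5] 5^(5 + 1)  →[5↦6]→  6^(6 + 1) = 279936  −1 ⇒ G_4=279935
G_4=279935  [base 6] 5·6^6 + 5·6^5 + 5·6^4 + 5·6^3 + 5·6^2 + 5·6 + 5  →[6↦7]→  5·7^7 + 5·7^5 + 5·7^4 + 5·7^3 + 5·7^2 + 5·7 + 5 = 4215755  −1 ⇒ G_5=4215754

3935819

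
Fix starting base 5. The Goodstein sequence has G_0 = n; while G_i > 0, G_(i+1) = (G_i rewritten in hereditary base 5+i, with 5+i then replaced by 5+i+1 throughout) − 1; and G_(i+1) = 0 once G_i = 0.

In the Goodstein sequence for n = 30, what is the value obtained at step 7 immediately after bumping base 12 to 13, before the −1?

154

G_0 = 30. HB_5(30) = 5^2 + 5. Bump = 42. G_1 = 41.
G_1 = 41. HB_6(41) = 6^2 + 5. Bump = 54. G_2 = 53.
G_2 = 53. HB_7(53) = 7^2 + 4. Bump = 68. G_3 = 67.
G_3 = 67. HB_8(67) = 8^2 + 3. Bump = 84. G_4 = 83.
G_4 = 83. HB_9(83) = 9^2 + 2. Bump = 102. G_5 = 101.
G_5 = 101. HB_10(101) = 10^2 + 1. Bump = 122. G_6 = 121.
G_6 = 121. HB_11(121) = 11^2. Bump = 144. G_7 = 143.
G_7 = 143. HB_12(143) = 11·12 + 11. Bump = 154. G_8 = 153.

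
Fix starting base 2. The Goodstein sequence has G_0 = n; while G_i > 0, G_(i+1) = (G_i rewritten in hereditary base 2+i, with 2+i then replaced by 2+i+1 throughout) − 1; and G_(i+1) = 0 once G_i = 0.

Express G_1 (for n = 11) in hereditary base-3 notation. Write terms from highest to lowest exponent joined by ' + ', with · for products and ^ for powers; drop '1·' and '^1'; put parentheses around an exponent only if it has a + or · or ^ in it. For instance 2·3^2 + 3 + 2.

(0) 11|_2 = 2^(2 + 1) + 2 + 1 ↦ 3^(3 + 1) + 3 + 1|_3 = 85 ⇒ 84
(1) 84|_3 = 3^(3 + 1) + 3 ↦ 4^(4 + 1) + 4|_4 = 1028 ⇒ 1027

3^(3 + 1) + 3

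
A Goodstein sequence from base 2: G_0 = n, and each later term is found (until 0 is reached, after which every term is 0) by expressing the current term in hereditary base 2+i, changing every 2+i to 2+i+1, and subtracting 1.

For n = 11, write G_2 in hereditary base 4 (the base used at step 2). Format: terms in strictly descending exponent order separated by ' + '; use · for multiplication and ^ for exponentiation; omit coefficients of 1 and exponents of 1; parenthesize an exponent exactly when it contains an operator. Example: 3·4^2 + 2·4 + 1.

G_0 = 11. HB_2(11) = 2^(2 + 1) + 2 + 1. Bump = 85. G_1 = 84.
G_1 = 84. HB_3(84) = 3^(3 + 1) + 3. Bump = 1028. G_2 = 1027.
G_2 = 1027. HB_4(1027) = 4^(4 + 1) + 3. Bump = 15628. G_3 = 15627.

4^(4 + 1) + 3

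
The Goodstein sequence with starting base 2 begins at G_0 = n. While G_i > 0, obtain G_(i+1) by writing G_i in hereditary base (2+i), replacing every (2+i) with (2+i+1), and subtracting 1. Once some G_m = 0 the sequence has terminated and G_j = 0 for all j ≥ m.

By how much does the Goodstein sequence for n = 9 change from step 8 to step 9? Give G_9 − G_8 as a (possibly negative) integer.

(0) 9|_2 = 2^(2 + 1) + 1 ↦ 3^(3 + 1) + 1|_3 = 82 ⇒ 81
(1) 81|_3 = 3^(3 + 1) ↦ 4^(4 + 1)|_4 = 1024 ⇒ 1023
(2) 1023|_4 = 3·4^4 + 3·4^3 + 3·4^2 + 3·4 + 3 ↦ 3·5^5 + 3·5^3 + 3·5^2 + 3·5 + 3|_5 = 9843 ⇒ 9842
(3) 9842|_5 = 3·5^5 + 3·5^3 + 3·5^2 + 3·5 + 2 ↦ 3·6^6 + 3·6^3 + 3·6^2 + 3·6 + 2|_6 = 140744 ⇒ 140743
(4) 140743|_6 = 3·6^6 + 3·6^3 + 3·6^2 + 3·6 + 1 ↦ 3·7^7 + 3·7^3 + 3·7^2 + 3·7 + 1|_7 = 2471827 ⇒ 2471826
(5) 2471826|_7 = 3·7^7 + 3·7^3 + 3·7^2 + 3·7 ↦ 3·8^8 + 3·8^3 + 3·8^2 + 3·8|_8 = 50333400 ⇒ 50333399
(6) 50333399|_8 = 3·8^8 + 3·8^3 + 3·8^2 + 2·8 + 7 ↦ 3·9^9 + 3·9^3 + 3·9^2 + 2·9 + 7|_9 = 1162263922 ⇒ 1162263921
(7) 1162263921|_9 = 3·9^9 + 3·9^3 + 3·9^2 + 2·9 + 6 ↦ 3·10^10 + 3·10^3 + 3·10^2 + 2·10 + 6|_10 = 30000003326 ⇒ 30000003325
(8) 30000003325|_10 = 3·10^10 + 3·10^3 + 3·10^2 + 2·10 + 5 ↦ 3·11^11 + 3·11^3 + 3·11^2 + 2·11 + 5|_11 = 855935016216 ⇒ 855935016215

825935012890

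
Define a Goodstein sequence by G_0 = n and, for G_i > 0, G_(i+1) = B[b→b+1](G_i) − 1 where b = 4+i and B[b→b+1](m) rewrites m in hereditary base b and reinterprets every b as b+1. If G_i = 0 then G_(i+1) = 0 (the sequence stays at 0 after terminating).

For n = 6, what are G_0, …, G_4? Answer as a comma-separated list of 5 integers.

6, 6, 6, 6, 5

base 4: 6 = 4 + 2; at 5: 5 + 2 = 7; next = 6
base 5: 6 = 5 + 1; at 6: 6 + 1 = 7; next = 6
base 6: 6 = 6; at 7: 7 = 7; next = 6
base 7: 6 = 6; at 8: 6 = 6; next = 5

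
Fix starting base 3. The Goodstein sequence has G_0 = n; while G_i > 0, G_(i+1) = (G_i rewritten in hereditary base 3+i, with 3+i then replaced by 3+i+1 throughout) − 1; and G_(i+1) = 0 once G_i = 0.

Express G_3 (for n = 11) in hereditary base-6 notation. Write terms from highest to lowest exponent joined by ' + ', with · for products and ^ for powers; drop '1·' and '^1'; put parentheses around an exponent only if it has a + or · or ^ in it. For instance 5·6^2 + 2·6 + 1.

base 3: 11 = 3^2 + 2; at 4: 4^2 + 2 = 18; next = 17
base 4: 17 = 4^2 + 1; at 5: 5^2 + 1 = 26; next = 25
base 5: 25 = 5^2; at 6: 6^2 = 36; next = 35
base 6: 35 = 5·6 + 5; at 7: 5·7 + 5 = 40; next = 39

5·6 + 5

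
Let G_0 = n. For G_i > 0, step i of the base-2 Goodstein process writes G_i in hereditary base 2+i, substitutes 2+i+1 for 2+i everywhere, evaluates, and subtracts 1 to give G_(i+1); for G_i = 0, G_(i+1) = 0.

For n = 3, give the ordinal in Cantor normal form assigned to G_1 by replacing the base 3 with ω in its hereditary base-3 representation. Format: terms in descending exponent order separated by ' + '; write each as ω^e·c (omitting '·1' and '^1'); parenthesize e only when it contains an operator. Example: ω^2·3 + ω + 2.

G_0=3  [base 2] 2 + 1  →[2↦3]→  3 + 1 = 4  −1 ⇒ G_1=3
G_1=3  [base 3] 3  →[3↦4]→  4 = 4  −1 ⇒ G_2=3

ω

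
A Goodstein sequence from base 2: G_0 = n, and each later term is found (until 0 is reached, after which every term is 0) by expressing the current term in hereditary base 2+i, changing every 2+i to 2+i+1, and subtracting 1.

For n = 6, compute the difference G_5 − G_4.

51384

G_0 = 6. HB_2(6) = 2^2 + 2. Bump = 30. G_1 = 29.
G_1 = 29. HB_3(29) = 3^3 + 2. Bump = 258. G_2 = 257.
G_2 = 257. HB_4(257) = 4^4 + 1. Bump = 3126. G_3 = 3125.
G_3 = 3125. HB_5(3125) = 5^5. Bump = 46656. G_4 = 46655.
G_4 = 46655. HB_6(46655) = 5·6^5 + 5·6^4 + 5·6^3 + 5·6^2 + 5·6 + 5. Bump = 98040. G_5 = 98039.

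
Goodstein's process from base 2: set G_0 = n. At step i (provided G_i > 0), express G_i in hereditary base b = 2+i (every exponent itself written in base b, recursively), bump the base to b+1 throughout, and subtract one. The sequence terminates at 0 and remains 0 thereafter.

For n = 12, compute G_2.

1065

G_0 = 12. HB_2(12) = 2^(2 + 1) + 2^2. Bump = 108. G_1 = 107.
G_1 = 107. HB_3(107) = 3^(3 + 1) + 2·3^2 + 2·3 + 2. Bump = 1066. G_2 = 1065.
G_2 = 1065. HB_4(1065) = 4^(4 + 1) + 2·4^2 + 2·4 + 1. Bump = 15686. G_3 = 15685.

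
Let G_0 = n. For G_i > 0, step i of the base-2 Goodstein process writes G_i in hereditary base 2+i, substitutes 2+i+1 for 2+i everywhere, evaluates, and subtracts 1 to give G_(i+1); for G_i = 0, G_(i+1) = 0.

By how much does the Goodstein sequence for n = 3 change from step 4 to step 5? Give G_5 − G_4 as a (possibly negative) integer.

G_0=3  [base 2] 2 + 1  →[2↦3]→  3 + 1 = 4  −1 ⇒ G_1=3
G_1=3  [base 3] 3  →[3↦4]→  4 = 4  −1 ⇒ G_2=3
G_2=3  [base 4] 3  →[4↦5]→  3 = 3  −1 ⇒ G_3=2
G_3=2  [base 5] 2  →[5↦6]→  2 = 2  −1 ⇒ G_4=1
G_4=1  [base 6] 1  →[6↦7]→  1 = 1  −1 ⇒ G_5=0

-1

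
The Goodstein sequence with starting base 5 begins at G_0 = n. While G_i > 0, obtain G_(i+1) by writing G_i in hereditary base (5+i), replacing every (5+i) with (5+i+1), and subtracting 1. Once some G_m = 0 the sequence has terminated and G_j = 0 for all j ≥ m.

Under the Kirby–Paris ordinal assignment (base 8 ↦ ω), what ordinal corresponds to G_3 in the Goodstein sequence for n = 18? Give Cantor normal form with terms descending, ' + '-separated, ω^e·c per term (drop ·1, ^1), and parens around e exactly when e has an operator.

ω·3

i=0: 18 = 3·5 + 3 (b=5); 5→6: 3·6 + 3 = 21; 21−1 = 20
i=1: 20 = 3·6 + 2 (b=6); 6→7: 3·7 + 2 = 23; 23−1 = 22
i=2: 22 = 3·7 + 1 (b=7); 7→8: 3·8 + 1 = 25; 25−1 = 24
i=3: 24 = 3·8 (b=8); 8→9: 3·9 = 27; 27−1 = 26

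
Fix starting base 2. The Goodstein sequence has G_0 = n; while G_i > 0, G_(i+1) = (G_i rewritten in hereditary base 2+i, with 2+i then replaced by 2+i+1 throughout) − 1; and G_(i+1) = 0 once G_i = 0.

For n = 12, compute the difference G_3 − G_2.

14620

(0) 12|_2 = 2^(2 + 1) + 2^2 ↦ 3^(3 + 1) + 3^3|_3 = 108 ⇒ 107
(1) 107|_3 = 3^(3 + 1) + 2·3^2 + 2·3 + 2 ↦ 4^(4 + 1) + 2·4^2 + 2·4 + 2|_4 = 1066 ⇒ 1065
(2) 1065|_4 = 4^(4 + 1) + 2·4^2 + 2·4 + 1 ↦ 5^(5 + 1) + 2·5^2 + 2·5 + 1|_5 = 15686 ⇒ 15685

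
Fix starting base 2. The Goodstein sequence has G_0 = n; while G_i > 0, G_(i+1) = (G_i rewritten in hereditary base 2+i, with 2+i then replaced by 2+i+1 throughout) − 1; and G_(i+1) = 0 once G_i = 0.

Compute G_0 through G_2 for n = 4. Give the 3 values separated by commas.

base 2: 4 = 2^2; at 3: 3^3 = 27; next = 26
base 3: 26 = 2·3^2 + 2·3 + 2; at 4: 2·4^2 + 2·4 + 2 = 42; next = 41

4, 26, 41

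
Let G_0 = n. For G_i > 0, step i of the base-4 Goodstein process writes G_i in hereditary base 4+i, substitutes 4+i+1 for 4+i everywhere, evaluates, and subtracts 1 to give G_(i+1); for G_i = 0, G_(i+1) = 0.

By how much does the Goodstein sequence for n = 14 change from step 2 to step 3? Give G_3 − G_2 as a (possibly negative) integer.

2

base 4: 14 = 3·4 + 2; at 5: 3·5 + 2 = 17; next = 16
base 5: 16 = 3·5 + 1; at 6: 3·6 + 1 = 19; next = 18
base 6: 18 = 3·6; at 7: 3·7 = 21; next = 20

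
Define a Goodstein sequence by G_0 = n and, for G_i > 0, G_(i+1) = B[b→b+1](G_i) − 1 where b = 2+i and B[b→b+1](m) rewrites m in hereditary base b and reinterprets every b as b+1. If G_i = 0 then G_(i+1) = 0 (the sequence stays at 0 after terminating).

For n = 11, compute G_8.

G_0=11  [base 2] 2^(2 + 1) + 2 + 1  →[2↦3]→  3^(3 + 1) + 3 + 1 = 85  −1 ⇒ G_1=84
G_1=84  [base 3] 3^(3 + 1) + 3  →[3↦4]→  4^(4 + 1) + 4 = 1028  −1 ⇒ G_2=1027
G_2=1027  [base 4] 4^(4 + 1) + 3  →[4↦5]→  5^(5 + 1) + 3 = 15628  −1 ⇒ G_3=15627
G_3=15627  [base 5] 5^(5 + 1) + 2  →[5↦6]→  6^(6 + 1) + 2 = 279938  −1 ⇒ G_4=279937
G_4=279937  [base 6] 6^(6 + 1) + 1  →[6↦7]→  7^(7 + 1) + 1 = 5764802  −1 ⇒ G_5=5764801
G_5=5764801  [base 7] 7^(7 + 1)  →[7↦8]→  8^(8 + 1) = 134217728  −1 ⇒ G_6=134217727
G_6=134217727  [base 8] 7·8^8 + 7·8^7 + 7·8^6 + 7·8^5 + 7·8^4 + 7·8^3 + 7·8^2 + 7·8 + 7  →[8↦9]→  7·9^9 + 7·9^7 + 7·9^6 + 7·9^5 + 7·9^4 + 7·9^3 + 7·9^2 + 7·9 + 7 = 2749609303  −1 ⇒ G_7=2749609302
G_7=2749609302  [base 9] 7·9^9 + 7·9^7 + 7·9^6 + 7·9^5 + 7·9^4 + 7·9^3 + 7·9^2 + 7·9 + 6  →[9↦10]→  7·10^10 + 7·10^7 + 7·10^6 + 7·10^5 + 7·10^4 + 7·10^3 + 7·10^2 + 7·10 + 6 = 70077777776  −1 ⇒ G_8=70077777775
G_8=70077777775  [base 10] 7·10^10 + 7·10^7 + 7·10^6 + 7·10^5 + 7·10^4 + 7·10^3 + 7·10^2 + 7·10 + 5  →[10↦11]→  7·11^11 + 7·11^7 + 7·11^6 + 7·11^5 + 7·11^4 + 7·11^3 + 7·11^2 + 7·11 + 5 = 1997331745491  −1 ⇒ G_9=1997331745490

70077777775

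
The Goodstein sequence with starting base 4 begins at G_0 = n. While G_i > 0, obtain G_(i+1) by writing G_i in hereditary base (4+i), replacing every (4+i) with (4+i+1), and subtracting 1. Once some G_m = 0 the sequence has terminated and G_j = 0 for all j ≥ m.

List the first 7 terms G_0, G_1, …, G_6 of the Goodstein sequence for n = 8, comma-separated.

8, 9, 9, 9, 9, 9, 9

G_0=8  [base 4] 2·4  →[4↦5]→  2·5 = 10  −1 ⇒ G_1=9
G_1=9  [base 5] 5 + 4  →[5↦6]→  6 + 4 = 10  −1 ⇒ G_2=9
G_2=9  [base 6] 6 + 3  →[6↦7]→  7 + 3 = 10  −1 ⇒ G_3=9
G_3=9  [base 7] 7 + 2  →[7↦8]→  8 + 2 = 10  −1 ⇒ G_4=9
G_4=9  [base 8] 8 + 1  →[8↦9]→  9 + 1 = 10  −1 ⇒ G_5=9
G_5=9  [base 9] 9  →[9↦10]→  10 = 10  −1 ⇒ G_6=9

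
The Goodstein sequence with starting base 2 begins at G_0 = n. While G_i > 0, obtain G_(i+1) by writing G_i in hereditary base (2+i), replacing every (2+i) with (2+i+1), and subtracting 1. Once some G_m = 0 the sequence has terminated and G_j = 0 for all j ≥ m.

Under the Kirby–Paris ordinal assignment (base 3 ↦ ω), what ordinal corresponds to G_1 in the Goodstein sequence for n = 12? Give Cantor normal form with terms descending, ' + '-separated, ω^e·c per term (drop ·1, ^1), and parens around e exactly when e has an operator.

G_0=12  [base 2] 2^(2 + 1) + 2^2  →[2↦3]→  3^(3 + 1) + 3^3 = 108  −1 ⇒ G_1=107
G_1=107  [base 3] 3^(3 + 1) + 2·3^2 + 2·3 + 2  →[3↦4]→  4^(4 + 1) + 2·4^2 + 2·4 + 2 = 1066  −1 ⇒ G_2=1065

ω^(ω + 1) + ω^2·2 + ω·2 + 2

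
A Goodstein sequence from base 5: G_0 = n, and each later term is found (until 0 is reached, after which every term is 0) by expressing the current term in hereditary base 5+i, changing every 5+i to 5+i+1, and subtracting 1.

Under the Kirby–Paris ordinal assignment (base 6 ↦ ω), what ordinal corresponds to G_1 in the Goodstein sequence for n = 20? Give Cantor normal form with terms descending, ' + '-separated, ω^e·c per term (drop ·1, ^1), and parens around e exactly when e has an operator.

ω·3 + 5

step 0: 20 = 4·5; sub 6 for 5: 4·6; = 24; G_1 = 24−1 = 23
step 1: 23 = 3·6 + 5; sub 7 for 6: 3·7 + 5; = 26; G_2 = 26−1 = 25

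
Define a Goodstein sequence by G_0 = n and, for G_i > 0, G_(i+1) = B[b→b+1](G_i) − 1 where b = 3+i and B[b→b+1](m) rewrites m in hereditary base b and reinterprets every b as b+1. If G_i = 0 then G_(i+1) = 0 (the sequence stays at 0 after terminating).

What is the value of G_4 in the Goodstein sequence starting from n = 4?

2

[0] 4 ≡ 3 + 1 (base 3). Lift 4: 5. −1: 4.
[1] 4 ≡ 4 (base 4). Lift 5: 5. −1: 4.
[2] 4 ≡ 4 (base 5). Lift 6: 4. −1: 3.
[3] 3 ≡ 3 (base 6). Lift 7: 3. −1: 2.
[4] 2 ≡ 2 (base 7). Lift 8: 2. −1: 1.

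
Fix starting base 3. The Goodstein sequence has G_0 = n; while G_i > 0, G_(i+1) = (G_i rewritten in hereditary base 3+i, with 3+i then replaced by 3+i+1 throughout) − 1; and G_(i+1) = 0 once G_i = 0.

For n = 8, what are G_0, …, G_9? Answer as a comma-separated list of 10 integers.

i=0: 8 = 2·3 + 2 (b=3); 3→4: 2·4 + 2 = 10; 10−1 = 9
i=1: 9 = 2·4 + 1 (b=4); 4→5: 2·5 + 1 = 11; 11−1 = 10
i=2: 10 = 2·5 (b=5); 5→6: 2·6 = 12; 12−1 = 11
i=3: 11 = 6 + 5 (b=6); 6→7: 7 + 5 = 12; 12−1 = 11
i=4: 11 = 7 + 4 (b=7); 7→8: 8 + 4 = 12; 12−1 = 11
i=5: 11 = 8 + 3 (b=8); 8→9: 9 + 3 = 12; 12−1 = 11
i=6: 11 = 9 + 2 (b=9); 9→10: 10 + 2 = 12; 12−1 = 11
i=7: 11 = 10 + 1 (b=10); 10→11: 11 + 1 = 12; 12−1 = 11
i=8: 11 = 11 (b=11); 11→12: 12 = 12; 12−1 = 11

8, 9, 10, 11, 11, 11, 11, 11, 11, 11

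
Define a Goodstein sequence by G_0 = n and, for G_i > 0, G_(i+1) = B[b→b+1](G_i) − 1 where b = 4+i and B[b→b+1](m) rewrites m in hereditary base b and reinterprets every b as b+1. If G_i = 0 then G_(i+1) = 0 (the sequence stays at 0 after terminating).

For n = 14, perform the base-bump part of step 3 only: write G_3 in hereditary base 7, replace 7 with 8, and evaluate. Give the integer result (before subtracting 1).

22

G_0=14  [base 4] 3·4 + 2  →[4↦5]→  3·5 + 2 = 17  −1 ⇒ G_1=16
G_1=16  [base 5] 3·5 + 1  →[5↦6]→  3·6 + 1 = 19  −1 ⇒ G_2=18
G_2=18  [base 6] 3·6  →[6↦7]→  3·7 = 21  −1 ⇒ G_3=20
G_3=20  [base 7] 2·7 + 6  →[7↦8]→  2·8 + 6 = 22  −1 ⇒ G_4=21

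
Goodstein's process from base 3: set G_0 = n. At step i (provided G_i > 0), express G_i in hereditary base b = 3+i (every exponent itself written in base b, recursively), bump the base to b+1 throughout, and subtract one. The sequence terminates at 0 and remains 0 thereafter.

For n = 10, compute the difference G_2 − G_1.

step 0: 10 = 3^2 + 1; sub 4 for 3: 4^2 + 1; = 17; G_1 = 17−1 = 16
step 1: 16 = 4^2; sub 5 for 4: 5^2; = 25; G_2 = 25−1 = 24

8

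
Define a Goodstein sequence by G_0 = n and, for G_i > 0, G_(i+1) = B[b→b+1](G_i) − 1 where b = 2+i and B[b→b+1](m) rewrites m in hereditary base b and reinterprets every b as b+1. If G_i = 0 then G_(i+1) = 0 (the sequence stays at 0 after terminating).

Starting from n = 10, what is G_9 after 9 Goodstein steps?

1426559238830

i=0: 10 = 2^(2 + 1) + 2 (b=2); 2→3: 3^(3 + 1) + 3 = 84; 84−1 = 83
i=1: 83 = 3^(3 + 1) + 2 (b=3); 3→4: 4^(4 + 1) + 2 = 1026; 1026−1 = 1025
i=2: 1025 = 4^(4 + 1) + 1 (b=4); 4→5: 5^(5 + 1) + 1 = 15626; 15626−1 = 15625
i=3: 15625 = 5^(5 + 1) (b=5); 5→6: 6^(6 + 1) = 279936; 279936−1 = 279935
i=4: 279935 = 5·6^6 + 5·6^5 + 5·6^4 + 5·6^3 + 5·6^2 + 5·6 + 5 (b=6); 6→7: 5·7^7 + 5·7^5 + 5·7^4 + 5·7^3 + 5·7^2 + 5·7 + 5 = 4215755; 4215755−1 = 4215754
i=5: 4215754 = 5·7^7 + 5·7^5 + 5·7^4 + 5·7^3 + 5·7^2 + 5·7 + 4 (b=7); 7→8: 5·8^8 + 5·8^5 + 5·8^4 + 5·8^3 + 5·8^2 + 5·8 + 4 = 84073324; 84073324−1 = 84073323
i=6: 84073323 = 5·8^8 + 5·8^5 + 5·8^4 + 5·8^3 + 5·8^2 + 5·8 + 3 (b=8); 8→9: 5·9^9 + 5·9^5 + 5·9^4 + 5·9^3 + 5·9^2 + 5·9 + 3 = 1937434593; 1937434593−1 = 1937434592
i=7: 1937434592 = 5·9^9 + 5·9^5 + 5·9^4 + 5·9^3 + 5·9^2 + 5·9 + 2 (b=9); 9→10: 5·10^10 + 5·10^5 + 5·10^4 + 5·10^3 + 5·10^2 + 5·10 + 2 = 50000555552; 50000555552−1 = 50000555551
i=8: 50000555551 = 5·10^10 + 5·10^5 + 5·10^4 + 5·10^3 + 5·10^2 + 5·10 + 1 (b=10); 10→11: 5·11^11 + 5·11^5 + 5·11^4 + 5·11^3 + 5·11^2 + 5·11 + 1 = 1426559238831; 1426559238831−1 = 1426559238830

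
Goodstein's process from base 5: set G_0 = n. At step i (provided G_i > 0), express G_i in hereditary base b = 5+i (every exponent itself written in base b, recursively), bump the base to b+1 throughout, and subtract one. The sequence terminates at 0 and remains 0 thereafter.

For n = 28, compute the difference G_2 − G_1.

12

base 5: 28 = 5^2 + 3; at 6: 6^2 + 3 = 39; next = 38
base 6: 38 = 6^2 + 2; at 7: 7^2 + 2 = 51; next = 50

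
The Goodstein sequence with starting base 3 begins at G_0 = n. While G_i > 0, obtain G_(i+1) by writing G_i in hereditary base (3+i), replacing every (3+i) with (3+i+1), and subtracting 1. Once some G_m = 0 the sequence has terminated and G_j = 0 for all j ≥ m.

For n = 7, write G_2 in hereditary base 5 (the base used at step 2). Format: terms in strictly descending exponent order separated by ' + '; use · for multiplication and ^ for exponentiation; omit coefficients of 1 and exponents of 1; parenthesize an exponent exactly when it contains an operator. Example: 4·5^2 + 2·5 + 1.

5 + 4

[0] 7 ≡ 2·3 + 1 (base 3). Lift 4: 9. −1: 8.
[1] 8 ≡ 2·4 (base 4). Lift 5: 10. −1: 9.
[2] 9 ≡ 5 + 4 (base 5). Lift 6: 10. −1: 9.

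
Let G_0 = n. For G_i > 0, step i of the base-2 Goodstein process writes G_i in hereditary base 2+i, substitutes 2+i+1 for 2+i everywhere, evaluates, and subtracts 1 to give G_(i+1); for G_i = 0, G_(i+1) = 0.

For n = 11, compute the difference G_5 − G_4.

i=0: 11 = 2^(2 + 1) + 2 + 1 (b=2); 2→3: 3^(3 + 1) + 3 + 1 = 85; 85−1 = 84
i=1: 84 = 3^(3 + 1) + 3 (b=3); 3→4: 4^(4 + 1) + 4 = 1028; 1028−1 = 1027
i=2: 1027 = 4^(4 + 1) + 3 (b=4); 4→5: 5^(5 + 1) + 3 = 15628; 15628−1 = 15627
i=3: 15627 = 5^(5 + 1) + 2 (b=5); 5→6: 6^(6 + 1) + 2 = 279938; 279938−1 = 279937
i=4: 279937 = 6^(6 + 1) + 1 (b=6); 6→7: 7^(7 + 1) + 1 = 5764802; 5764802−1 = 5764801

5484864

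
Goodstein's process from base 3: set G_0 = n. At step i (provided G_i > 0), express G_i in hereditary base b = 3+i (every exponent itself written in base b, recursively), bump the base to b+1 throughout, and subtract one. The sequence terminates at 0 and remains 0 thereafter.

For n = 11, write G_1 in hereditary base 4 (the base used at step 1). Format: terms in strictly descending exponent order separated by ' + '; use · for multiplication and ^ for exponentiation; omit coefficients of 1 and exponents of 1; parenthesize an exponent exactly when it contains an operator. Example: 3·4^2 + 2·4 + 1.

base 3: 11 = 3^2 + 2; at 4: 4^2 + 2 = 18; next = 17
base 4: 17 = 4^2 + 1; at 5: 5^2 + 1 = 26; next = 25

4^2 + 1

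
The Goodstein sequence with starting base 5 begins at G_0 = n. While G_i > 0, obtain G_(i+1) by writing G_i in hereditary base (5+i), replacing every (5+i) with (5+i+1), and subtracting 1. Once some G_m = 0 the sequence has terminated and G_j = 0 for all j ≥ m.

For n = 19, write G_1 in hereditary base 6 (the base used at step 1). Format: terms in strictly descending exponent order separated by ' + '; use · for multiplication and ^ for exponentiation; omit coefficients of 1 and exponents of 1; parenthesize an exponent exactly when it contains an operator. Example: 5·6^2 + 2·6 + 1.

i=0: 19 = 3·5 + 4 (b=5); 5→6: 3·6 + 4 = 22; 22−1 = 21
i=1: 21 = 3·6 + 3 (b=6); 6→7: 3·7 + 3 = 24; 24−1 = 23

3·6 + 3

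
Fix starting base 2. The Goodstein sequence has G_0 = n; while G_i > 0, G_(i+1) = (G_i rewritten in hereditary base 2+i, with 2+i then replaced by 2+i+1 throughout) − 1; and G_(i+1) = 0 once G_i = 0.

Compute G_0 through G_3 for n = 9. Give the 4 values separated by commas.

[0] 9 ≡ 2^(2 + 1) + 1 (base 2). Lift 3: 82. −1: 81.
[1] 81 ≡ 3^(3 + 1) (base 3). Lift 4: 1024. −1: 1023.
[2] 1023 ≡ 3·4^4 + 3·4^3 + 3·4^2 + 3·4 + 3 (base 4). Lift 5: 9843. −1: 9842.

9, 81, 1023, 9842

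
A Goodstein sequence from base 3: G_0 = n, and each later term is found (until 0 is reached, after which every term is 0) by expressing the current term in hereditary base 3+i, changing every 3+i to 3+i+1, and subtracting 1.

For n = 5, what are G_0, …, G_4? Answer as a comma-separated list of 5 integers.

step 0: 5 = 3 + 2; sub 4 for 3: 4 + 2; = 6; G_1 = 6−1 = 5
step 1: 5 = 4 + 1; sub 5 for 4: 5 + 1; = 6; G_2 = 6−1 = 5
step 2: 5 = 5; sub 6 for 5: 6; = 6; G_3 = 6−1 = 5
step 3: 5 = 5; sub 7 for 6: 5; = 5; G_4 = 5−1 = 4

5, 5, 5, 5, 4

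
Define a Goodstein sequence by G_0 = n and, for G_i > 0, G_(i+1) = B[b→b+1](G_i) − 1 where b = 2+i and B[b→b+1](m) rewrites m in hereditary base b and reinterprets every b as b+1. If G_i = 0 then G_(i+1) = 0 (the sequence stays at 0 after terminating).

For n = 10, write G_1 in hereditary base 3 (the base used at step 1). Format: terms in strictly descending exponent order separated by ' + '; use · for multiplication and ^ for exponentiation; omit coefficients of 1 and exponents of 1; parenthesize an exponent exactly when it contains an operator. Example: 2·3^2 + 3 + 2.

3^(3 + 1) + 2

G_0 = 10. HB_2(10) = 2^(2 + 1) + 2. Bump = 84. G_1 = 83.
G_1 = 83. HB_3(83) = 3^(3 + 1) + 2. Bump = 1026. G_2 = 1025.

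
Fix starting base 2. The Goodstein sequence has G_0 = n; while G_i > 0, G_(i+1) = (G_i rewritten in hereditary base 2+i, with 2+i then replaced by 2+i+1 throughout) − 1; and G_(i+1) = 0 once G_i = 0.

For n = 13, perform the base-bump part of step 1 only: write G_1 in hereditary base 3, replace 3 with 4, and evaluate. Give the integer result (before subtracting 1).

1280

base 2: 13 = 2^(2 + 1) + 2^2 + 1; at 3: 3^(3 + 1) + 3^3 + 1 = 109; next = 108
base 3: 108 = 3^(3 + 1) + 3^3; at 4: 4^(4 + 1) + 4^4 = 1280; next = 1279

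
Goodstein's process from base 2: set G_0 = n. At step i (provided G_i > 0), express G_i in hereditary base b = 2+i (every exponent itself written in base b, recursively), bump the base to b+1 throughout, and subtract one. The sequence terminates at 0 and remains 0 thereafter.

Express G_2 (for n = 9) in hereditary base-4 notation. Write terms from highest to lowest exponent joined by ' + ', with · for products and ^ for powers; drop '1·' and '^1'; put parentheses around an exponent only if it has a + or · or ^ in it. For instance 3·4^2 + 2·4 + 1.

3·4^4 + 3·4^3 + 3·4^2 + 3·4 + 3

9 —HB2→ 2^(2 + 1) + 1 —bump→ 3^(3 + 1) + 1 = 82 —(−1)→ 81
81 —HB3→ 3^(3 + 1) —bump→ 4^(4 + 1) = 1024 —(−1)→ 1023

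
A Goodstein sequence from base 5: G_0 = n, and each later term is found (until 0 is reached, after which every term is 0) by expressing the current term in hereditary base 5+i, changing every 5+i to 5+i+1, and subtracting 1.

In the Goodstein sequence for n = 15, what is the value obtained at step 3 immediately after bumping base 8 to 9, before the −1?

21

base 5: 15 = 3·5; at 6: 3·6 = 18; next = 17
base 6: 17 = 2·6 + 5; at 7: 2·7 + 5 = 19; next = 18
base 7: 18 = 2·7 + 4; at 8: 2·8 + 4 = 20; next = 19
base 8: 19 = 2·8 + 3; at 9: 2·9 + 3 = 21; next = 20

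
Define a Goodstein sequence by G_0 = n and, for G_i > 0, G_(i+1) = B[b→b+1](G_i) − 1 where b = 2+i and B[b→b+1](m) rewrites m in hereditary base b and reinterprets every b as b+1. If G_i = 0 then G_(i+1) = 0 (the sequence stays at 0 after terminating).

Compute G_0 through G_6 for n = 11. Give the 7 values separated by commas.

11, 84, 1027, 15627, 279937, 5764801, 134217727

(0) 11|_2 = 2^(2 + 1) + 2 + 1 ↦ 3^(3 + 1) + 3 + 1|_3 = 85 ⇒ 84
(1) 84|_3 = 3^(3 + 1) + 3 ↦ 4^(4 + 1) + 4|_4 = 1028 ⇒ 1027
(2) 1027|_4 = 4^(4 + 1) + 3 ↦ 5^(5 + 1) + 3|_5 = 15628 ⇒ 15627
(3) 15627|_5 = 5^(5 + 1) + 2 ↦ 6^(6 + 1) + 2|_6 = 279938 ⇒ 279937
(4) 279937|_6 = 6^(6 + 1) + 1 ↦ 7^(7 + 1) + 1|_7 = 5764802 ⇒ 5764801
(5) 5764801|_7 = 7^(7 + 1) ↦ 8^(8 + 1)|_8 = 134217728 ⇒ 134217727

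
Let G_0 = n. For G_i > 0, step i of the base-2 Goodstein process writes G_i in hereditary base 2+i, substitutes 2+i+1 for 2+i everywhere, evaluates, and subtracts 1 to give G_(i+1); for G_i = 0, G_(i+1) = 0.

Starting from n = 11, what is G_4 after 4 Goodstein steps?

base 2: 11 = 2^(2 + 1) + 2 + 1; at 3: 3^(3 + 1) + 3 + 1 = 85; next = 84
base 3: 84 = 3^(3 + 1) + 3; at 4: 4^(4 + 1) + 4 = 1028; next = 1027
base 4: 1027 = 4^(4 + 1) + 3; at 5: 5^(5 + 1) + 3 = 15628; next = 15627
base 5: 15627 = 5^(5 + 1) + 2; at 6: 6^(6 + 1) + 2 = 279938; next = 279937
base 6: 279937 = 6^(6 + 1) + 1; at 7: 7^(7 + 1) + 1 = 5764802; next = 5764801

279937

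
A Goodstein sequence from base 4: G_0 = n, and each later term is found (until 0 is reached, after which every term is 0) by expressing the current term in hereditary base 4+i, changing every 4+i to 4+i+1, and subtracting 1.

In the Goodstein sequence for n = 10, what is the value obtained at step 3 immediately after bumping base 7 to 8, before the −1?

10 —HB4→ 2·4 + 2 —bump→ 2·5 + 2 = 12 —(−1)→ 11
11 —HB5→ 2·5 + 1 —bump→ 2·6 + 1 = 13 —(−1)→ 12
12 —HB6→ 2·6 —bump→ 2·7 = 14 —(−1)→ 13
13 —HB7→ 7 + 6 —bump→ 8 + 6 = 14 —(−1)→ 13

14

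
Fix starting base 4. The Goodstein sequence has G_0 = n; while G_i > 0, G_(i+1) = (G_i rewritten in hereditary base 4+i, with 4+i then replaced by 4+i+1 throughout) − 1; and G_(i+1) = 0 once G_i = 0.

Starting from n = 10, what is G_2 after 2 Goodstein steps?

12

[0] 10 ≡ 2·4 + 2 (base 4). Lift 5: 12. −1: 11.
[1] 11 ≡ 2·5 + 1 (base 5). Lift 6: 13. −1: 12.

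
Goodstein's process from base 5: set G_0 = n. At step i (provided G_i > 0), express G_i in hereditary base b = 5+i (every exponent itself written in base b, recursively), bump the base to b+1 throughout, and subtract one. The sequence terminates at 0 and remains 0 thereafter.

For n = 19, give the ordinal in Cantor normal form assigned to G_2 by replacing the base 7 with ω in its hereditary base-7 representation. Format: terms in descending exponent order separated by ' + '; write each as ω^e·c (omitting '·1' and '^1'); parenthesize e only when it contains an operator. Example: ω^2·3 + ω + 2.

ω·3 + 2

[0] 19 ≡ 3·5 + 4 (base 5). Lift 6: 22. −1: 21.
[1] 21 ≡ 3·6 + 3 (base 6). Lift 7: 24. −1: 23.
[2] 23 ≡ 3·7 + 2 (base 7). Lift 8: 26. −1: 25.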